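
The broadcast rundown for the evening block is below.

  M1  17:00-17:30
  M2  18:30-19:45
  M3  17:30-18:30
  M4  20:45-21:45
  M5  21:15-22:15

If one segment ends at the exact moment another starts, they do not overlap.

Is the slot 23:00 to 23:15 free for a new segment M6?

Yes — the slot is free

M1: ends 17:30 at or before M6 starts 23:00 → clear.
M3: ends 18:30 at or before M6 starts 23:00 → clear.
M2: ends 19:45 at or before M6 starts 23:00 → clear.
M4: ends 21:45 at or before M6 starts 23:00 → clear.
M5: ends 22:15 at or before M6 starts 23:00 → clear.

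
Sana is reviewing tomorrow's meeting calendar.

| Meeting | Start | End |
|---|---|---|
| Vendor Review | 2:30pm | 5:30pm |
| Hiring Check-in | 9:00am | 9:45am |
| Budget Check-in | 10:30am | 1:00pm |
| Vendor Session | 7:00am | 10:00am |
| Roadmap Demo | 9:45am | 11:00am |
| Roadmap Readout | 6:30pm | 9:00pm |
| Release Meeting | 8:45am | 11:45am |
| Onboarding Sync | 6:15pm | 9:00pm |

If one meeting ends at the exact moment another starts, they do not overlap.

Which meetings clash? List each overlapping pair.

Sorted by start: Vendor Session, Release Meeting, Hiring Check-in, Roadmap Demo, Budget Check-in, Vendor Review, Onboarding Sync, Roadmap Readout.
Release Meeting starts before Vendor Session ends → Vendor Session and Release Meeting overlap.
Hiring Check-in starts before Vendor Session ends → Vendor Session and Hiring Check-in overlap.
Roadmap Demo starts before Vendor Session ends → Vendor Session and Roadmap Demo overlap.
Budget Check-in starts after Vendor Session ends; Vendor Session is clear from here.
Hiring Check-in starts before Release Meeting ends → Release Meeting and Hiring Check-in overlap.
Roadmap Demo starts before Release Meeting ends → Release Meeting and Roadmap Demo overlap.
Budget Check-in starts before Release Meeting ends → Release Meeting and Budget Check-in overlap.
Vendor Review starts after Release Meeting ends; Release Meeting is clear from here.
Roadmap Demo starts exactly when Hiring Check-in ends (back-to-back, no overlap); Hiring Check-in is clear from here.
Budget Check-in starts before Roadmap Demo ends → Roadmap Demo and Budget Check-in overlap.
Vendor Review starts after Roadmap Demo ends; Roadmap Demo is clear from here.
Vendor Review starts after Budget Check-in ends; Budget Check-in is clear from here.
Onboarding Sync starts after Vendor Review ends; Vendor Review is clear from here.
Roadmap Readout starts before Onboarding Sync ends → Onboarding Sync and Roadmap Readout overlap.

Budget Check-in & Release Meeting, Budget Check-in & Roadmap Demo, Hiring Check-in & Release Meeting, Hiring Check-in & Vendor Session, Onboarding Sync & Roadmap Readout, Release Meeting & Roadmap Demo, Release Meeting & Vendor Session, Roadmap Demo & Vendor Session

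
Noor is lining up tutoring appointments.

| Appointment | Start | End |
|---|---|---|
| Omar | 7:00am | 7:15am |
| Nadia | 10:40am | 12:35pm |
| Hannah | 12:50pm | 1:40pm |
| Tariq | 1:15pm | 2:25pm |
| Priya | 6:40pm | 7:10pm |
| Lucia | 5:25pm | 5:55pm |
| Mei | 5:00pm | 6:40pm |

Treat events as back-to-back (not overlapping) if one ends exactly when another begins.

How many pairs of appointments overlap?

2

Check each pair: they overlap iff neither finishes before the other starts.
Sorted by start: Omar, Nadia, Hannah, Tariq, Mei, Lucia, Priya.
Nadia starts after Omar ends; Omar is clear from here.
Hannah starts after Nadia ends; Nadia is clear from here.
Tariq starts before Hannah ends → Hannah and Tariq overlap.
Mei starts after Hannah ends; Hannah is clear from here.
Mei starts after Tariq ends; Tariq is clear from here.
Lucia starts before Mei ends → Mei and Lucia overlap.
Priya starts exactly when Mei ends (back-to-back, no overlap).
Priya starts after Lucia ends.
Overlapping pairs: Hannah & Tariq, Lucia & Mei — 2 in total.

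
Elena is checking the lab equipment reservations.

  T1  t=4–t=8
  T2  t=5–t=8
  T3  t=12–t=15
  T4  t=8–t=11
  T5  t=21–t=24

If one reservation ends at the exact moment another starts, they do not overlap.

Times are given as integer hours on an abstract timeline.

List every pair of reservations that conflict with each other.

T1 & T2

Sorted by start: T1, T2, T4, T3, T5.
T2 starts before T1 ends → T1 and T2 overlap.
T4 starts exactly when T1 ends (back-to-back, no overlap), so nothing later overlaps T1 either.
T4 starts exactly when T2 ends (back-to-back, no overlap), so nothing later overlaps T2 either.
T3 starts after T4 ends, so nothing later overlaps T4 either.
T5 starts after T3 ends.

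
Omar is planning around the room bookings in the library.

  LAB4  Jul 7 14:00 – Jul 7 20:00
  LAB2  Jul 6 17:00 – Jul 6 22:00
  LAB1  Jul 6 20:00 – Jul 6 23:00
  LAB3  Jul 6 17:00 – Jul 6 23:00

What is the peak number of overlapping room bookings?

Sort all start/end points and keep a running count:
Jul 6 17:00 start LAB2 → 1
Jul 6 17:00 start LAB3 → 2
Jul 6 20:00 start LAB1 → 3
Jul 6 22:00 end LAB2 → 2
Jul 6 23:00 end LAB1 → 1
Jul 6 23:00 end LAB3 → 0
Jul 7 14:00 start LAB4 → 1
Jul 7 20:00 end LAB4 → 0
Peak is 3, at Jul 6 20:00 (LAB1, LAB2, LAB3).

3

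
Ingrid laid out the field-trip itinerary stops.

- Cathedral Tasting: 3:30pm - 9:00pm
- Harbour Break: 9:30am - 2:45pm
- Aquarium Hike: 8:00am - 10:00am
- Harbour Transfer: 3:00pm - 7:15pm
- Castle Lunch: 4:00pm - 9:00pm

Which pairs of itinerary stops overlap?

Aquarium Hike & Harbour Break, Castle Lunch & Cathedral Tasting, Castle Lunch & Harbour Transfer, Cathedral Tasting & Harbour Transfer

Sorted by start: Aquarium Hike, Harbour Break, Harbour Transfer, Cathedral Tasting, Castle Lunch.
Harbour Break starts before Aquarium Hike ends → Aquarium Hike and Harbour Break overlap.
Harbour Transfer starts after Aquarium Hike ends; Aquarium Hike is clear from here.
Harbour Transfer starts after Harbour Break ends; Harbour Break is clear from here.
Cathedral Tasting starts before Harbour Transfer ends → Harbour Transfer and Cathedral Tasting overlap.
Castle Lunch starts before Harbour Transfer ends → Harbour Transfer and Castle Lunch overlap.
Castle Lunch starts before Cathedral Tasting ends → Cathedral Tasting and Castle Lunch overlap.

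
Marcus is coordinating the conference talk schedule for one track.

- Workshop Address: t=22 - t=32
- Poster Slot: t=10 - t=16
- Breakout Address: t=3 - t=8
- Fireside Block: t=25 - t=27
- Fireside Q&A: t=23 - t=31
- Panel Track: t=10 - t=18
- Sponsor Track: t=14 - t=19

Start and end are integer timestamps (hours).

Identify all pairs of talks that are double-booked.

Sorted by start: Breakout Address, Panel Track, Poster Slot, Sponsor Track, Workshop Address, Fireside Q&A, Fireside Block.
Panel Track starts after Breakout Address ends, so Breakout Address has no further overlaps.
Poster Slot starts before Panel Track ends → Panel Track and Poster Slot overlap.
Sponsor Track starts before Panel Track ends → Panel Track and Sponsor Track overlap.
Workshop Address starts after Panel Track ends, so Panel Track has no further overlaps.
Sponsor Track starts before Poster Slot ends → Poster Slot and Sponsor Track overlap.
Workshop Address starts after Poster Slot ends, so Poster Slot has no further overlaps.
Workshop Address starts after Sponsor Track ends, so Sponsor Track has no further overlaps.
Fireside Q&A starts before Workshop Address ends → Workshop Address and Fireside Q&A overlap.
Fireside Block starts before Workshop Address ends → Workshop Address and Fireside Block overlap.
Fireside Block starts before Fireside Q&A ends → Fireside Q&A and Fireside Block overlap.

Fireside Block & Fireside Q&A, Fireside Block & Workshop Address, Fireside Q&A & Workshop Address, Panel Track & Poster Slot, Panel Track & Sponsor Track, Poster Slot & Sponsor Track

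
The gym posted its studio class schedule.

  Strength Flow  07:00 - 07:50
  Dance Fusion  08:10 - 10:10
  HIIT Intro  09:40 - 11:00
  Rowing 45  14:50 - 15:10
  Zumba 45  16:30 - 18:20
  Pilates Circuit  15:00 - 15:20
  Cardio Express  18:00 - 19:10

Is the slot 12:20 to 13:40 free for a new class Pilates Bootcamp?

Yes — the slot is free

Strength Flow: ends 07:50 at or before Pilates Bootcamp starts 12:20 → clear.
Dance Fusion: ends 10:10 at or before Pilates Bootcamp starts 12:20 → clear.
HIIT Intro: ends 11:00 at or before Pilates Bootcamp starts 12:20 → clear.
Rowing 45: starts 14:50 at or after Pilates Bootcamp ends 13:40 → clear.
Pilates Circuit: starts 15:00 at or after Pilates Bootcamp ends 13:40 → clear.
Zumba 45: starts 16:30 at or after Pilates Bootcamp ends 13:40 → clear.
Cardio Express: starts 18:00 at or after Pilates Bootcamp ends 13:40 → clear.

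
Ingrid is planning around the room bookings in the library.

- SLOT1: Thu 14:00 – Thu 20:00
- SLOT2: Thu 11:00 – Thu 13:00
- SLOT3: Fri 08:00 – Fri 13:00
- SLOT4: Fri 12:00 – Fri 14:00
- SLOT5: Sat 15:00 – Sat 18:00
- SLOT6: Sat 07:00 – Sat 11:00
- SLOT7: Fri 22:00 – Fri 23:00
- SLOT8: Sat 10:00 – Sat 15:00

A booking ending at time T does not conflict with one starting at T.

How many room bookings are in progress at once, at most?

2

Sort all start/end points and keep a running count:
Thu 11:00 start SLOT2 → 1
Thu 13:00 end SLOT2 → 0
Thu 14:00 start SLOT1 → 1
Thu 20:00 end SLOT1 → 0
Fri 08:00 start SLOT3 → 1
Fri 12:00 start SLOT4 → 2
Fri 13:00 end SLOT3 → 1
Fri 14:00 end SLOT4 → 0
Fri 22:00 start SLOT7 → 1
Fri 23:00 end SLOT7 → 0
Sat 07:00 start SLOT6 → 1
Sat 10:00 start SLOT8 → 2
Sat 11:00 end SLOT6 → 1
Sat 15:00 end SLOT8 → 0
Sat 15:00 start SLOT5 → 1
Sat 18:00 end SLOT5 → 0
Peak is 2, at Fri 12:00 (SLOT3, SLOT4).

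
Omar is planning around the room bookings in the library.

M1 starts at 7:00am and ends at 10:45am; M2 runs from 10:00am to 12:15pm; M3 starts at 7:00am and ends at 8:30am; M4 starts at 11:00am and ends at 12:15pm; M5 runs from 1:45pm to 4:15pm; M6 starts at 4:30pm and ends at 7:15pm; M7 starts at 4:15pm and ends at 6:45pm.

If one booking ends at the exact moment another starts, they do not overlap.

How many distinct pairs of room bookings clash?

4

Sorted by start: M1, M3, M2, M4, M5, M7, M6.
M3 starts before M1 ends → M1 and M3 overlap.
M2 starts before M1 ends → M1 and M2 overlap.
M4 starts after M1 ends, so nothing later overlaps M1 either.
M2 starts after M3 ends, so nothing later overlaps M3 either.
M4 starts before M2 ends → M2 and M4 overlap.
M5 starts after M2 ends, so nothing later overlaps M2 either.
M5 starts after M4 ends, so nothing later overlaps M4 either.
M7 starts exactly when M5 ends (back-to-back, no overlap), so nothing later overlaps M5 either.
M6 starts before M7 ends → M7 and M6 overlap.
Overlapping pairs: M1 & M2, M1 & M3, M2 & M4, M6 & M7 — 4 in total.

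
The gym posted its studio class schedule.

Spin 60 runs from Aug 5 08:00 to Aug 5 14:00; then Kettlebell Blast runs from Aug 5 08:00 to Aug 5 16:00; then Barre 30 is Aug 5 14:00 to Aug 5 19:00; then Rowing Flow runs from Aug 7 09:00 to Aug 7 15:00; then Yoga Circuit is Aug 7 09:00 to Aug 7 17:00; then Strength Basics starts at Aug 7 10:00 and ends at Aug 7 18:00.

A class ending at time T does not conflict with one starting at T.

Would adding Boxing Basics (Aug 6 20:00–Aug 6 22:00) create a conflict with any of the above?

No — it doesn't clash with anything

Spin 60: ends Aug 5 14:00 at or before Boxing Basics starts Aug 6 20:00 → clear.
Kettlebell Blast: ends Aug 5 16:00 at or before Boxing Basics starts Aug 6 20:00 → clear.
Barre 30: ends Aug 5 19:00 at or before Boxing Basics starts Aug 6 20:00 → clear.
Rowing Flow: starts Aug 7 09:00 at or after Boxing Basics ends Aug 6 22:00 → clear.
Yoga Circuit: starts Aug 7 09:00 at or after Boxing Basics ends Aug 6 22:00 → clear.
Strength Basics: starts Aug 7 10:00 at or after Boxing Basics ends Aug 6 22:00 → clear.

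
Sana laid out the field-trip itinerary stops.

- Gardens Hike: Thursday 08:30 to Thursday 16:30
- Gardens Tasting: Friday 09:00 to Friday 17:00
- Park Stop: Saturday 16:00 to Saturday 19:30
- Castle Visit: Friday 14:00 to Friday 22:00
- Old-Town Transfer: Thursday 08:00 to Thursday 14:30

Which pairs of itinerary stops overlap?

Check each pair: they overlap iff neither finishes before the other starts.
Sorted by start: Old-Town Transfer, Gardens Hike, Gardens Tasting, Castle Visit, Park Stop.
Gardens Hike starts before Old-Town Transfer ends → Old-Town Transfer and Gardens Hike overlap.
Gardens Tasting starts after Old-Town Transfer ends, so nothing later overlaps Old-Town Transfer either.
Gardens Tasting starts after Gardens Hike ends, so nothing later overlaps Gardens Hike either.
Castle Visit starts before Gardens Tasting ends → Gardens Tasting and Castle Visit overlap.
Park Stop starts after Gardens Tasting ends.
Park Stop starts after Castle Visit ends.

Castle Visit & Gardens Tasting, Gardens Hike & Old-Town Transfer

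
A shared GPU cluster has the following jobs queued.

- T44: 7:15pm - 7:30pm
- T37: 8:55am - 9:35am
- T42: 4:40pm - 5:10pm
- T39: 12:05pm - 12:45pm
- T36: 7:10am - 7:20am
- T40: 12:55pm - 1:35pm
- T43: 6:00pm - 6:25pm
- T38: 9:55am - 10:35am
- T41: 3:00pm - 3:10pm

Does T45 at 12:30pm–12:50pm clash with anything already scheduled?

T36: ends 7:20am at or before T45 starts 12:30pm → clear.
T37: ends 9:35am at or before T45 starts 12:30pm → clear.
T38: ends 10:35am at or before T45 starts 12:30pm → clear.
T39: starts 12:05pm before T45 ends 12:50pm, and ends 12:45pm after T45 starts 12:30pm → overlap.
T40: starts 12:55pm at or after T45 ends 12:50pm → clear.
T41: starts 3:00pm at or after T45 ends 12:50pm → clear.
T42: starts 4:40pm at or after T45 ends 12:50pm → clear.
T43: starts 6:00pm at or after T45 ends 12:50pm → clear.
T44: starts 7:15pm at or after T45 ends 12:50pm → clear.
T45 overlaps T39.

Yes — it overlaps T39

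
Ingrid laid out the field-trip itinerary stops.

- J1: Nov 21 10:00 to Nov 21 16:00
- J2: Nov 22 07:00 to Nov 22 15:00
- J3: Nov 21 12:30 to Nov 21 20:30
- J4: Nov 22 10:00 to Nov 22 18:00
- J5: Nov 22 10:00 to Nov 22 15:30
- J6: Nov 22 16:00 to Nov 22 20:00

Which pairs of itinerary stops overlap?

Sorted by start: J1, J3, J2, J4, J5, J6.
J3 starts before J1 ends → J1 and J3 overlap.
J2 starts after J1 ends, so J1 has no further overlaps.
J2 starts after J3 ends, so J3 has no further overlaps.
J4 starts before J2 ends → J2 and J4 overlap.
J5 starts before J2 ends → J2 and J5 overlap.
J6 starts after J2 ends.
J5 starts before J4 ends → J4 and J5 overlap.
J6 starts before J4 ends → J4 and J6 overlap.
J6 starts after J5 ends.

J1 & J3, J2 & J4, J2 & J5, J4 & J5, J4 & J6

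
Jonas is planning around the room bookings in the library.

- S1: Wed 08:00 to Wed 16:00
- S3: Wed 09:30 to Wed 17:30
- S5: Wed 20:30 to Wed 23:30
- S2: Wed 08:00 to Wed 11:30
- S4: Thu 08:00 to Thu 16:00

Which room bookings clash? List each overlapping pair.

Sorted by start: S1, S2, S3, S5, S4.
S2 starts before S1 ends → S1 and S2 overlap.
S3 starts before S1 ends → S1 and S3 overlap.
S5 starts after S1 ends, so S1 has no further overlaps.
S3 starts before S2 ends → S2 and S3 overlap.
S5 starts after S2 ends, so S2 has no further overlaps.
S5 starts after S3 ends, so S3 has no further overlaps.
S4 starts after S5 ends.

S1 & S2, S1 & S3, S2 & S3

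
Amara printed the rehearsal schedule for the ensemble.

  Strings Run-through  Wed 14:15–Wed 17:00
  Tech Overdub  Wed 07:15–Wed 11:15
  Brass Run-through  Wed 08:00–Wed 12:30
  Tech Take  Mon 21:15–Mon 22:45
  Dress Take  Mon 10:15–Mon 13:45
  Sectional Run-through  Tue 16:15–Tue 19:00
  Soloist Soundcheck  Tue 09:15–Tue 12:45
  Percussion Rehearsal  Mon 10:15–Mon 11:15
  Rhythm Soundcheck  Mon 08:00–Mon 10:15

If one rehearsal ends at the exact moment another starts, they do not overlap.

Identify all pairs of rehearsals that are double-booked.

Check each pair: they overlap iff neither finishes before the other starts.
Sorted by start: Rhythm Soundcheck, Percussion Rehearsal, Dress Take, Tech Take, Soloist Soundcheck, Sectional Run-through, Tech Overdub, Brass Run-through, Strings Run-through.
Percussion Rehearsal starts exactly when Rhythm Soundcheck ends (back-to-back, no overlap), so Rhythm Soundcheck has no further overlaps.
Dress Take starts before Percussion Rehearsal ends → Percussion Rehearsal and Dress Take overlap.
Tech Take starts after Percussion Rehearsal ends, so Percussion Rehearsal has no further overlaps.
Tech Take starts after Dress Take ends, so Dress Take has no further overlaps.
Soloist Soundcheck starts after Tech Take ends, so Tech Take has no further overlaps.
Sectional Run-through starts after Soloist Soundcheck ends, so Soloist Soundcheck has no further overlaps.
Tech Overdub starts after Sectional Run-through ends, so Sectional Run-through has no further overlaps.
Brass Run-through starts before Tech Overdub ends → Tech Overdub and Brass Run-through overlap.
Strings Run-through starts after Tech Overdub ends.
Strings Run-through starts after Brass Run-through ends.

Brass Run-through & Tech Overdub, Dress Take & Percussion Rehearsal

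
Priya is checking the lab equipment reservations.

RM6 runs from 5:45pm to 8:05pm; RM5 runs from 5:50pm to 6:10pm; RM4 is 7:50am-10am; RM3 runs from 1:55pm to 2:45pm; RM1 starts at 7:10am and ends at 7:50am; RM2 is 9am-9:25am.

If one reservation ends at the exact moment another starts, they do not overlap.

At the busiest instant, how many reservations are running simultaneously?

Sweep the timeline, counting +1 at each start and −1 at each end (ends before starts at a tie):
7:10am start RM1 → 1
7:50am end RM1 → 0
7:50am start RM4 → 1
9am start RM2 → 2
9:25am end RM2 → 1
10am end RM4 → 0
1:55pm start RM3 → 1
2:45pm end RM3 → 0
5:45pm start RM6 → 1
5:50pm start RM5 → 2
6:10pm end RM5 → 1
8:05pm end RM6 → 0
Peak is 2, at 9am (RM2, RM4).

2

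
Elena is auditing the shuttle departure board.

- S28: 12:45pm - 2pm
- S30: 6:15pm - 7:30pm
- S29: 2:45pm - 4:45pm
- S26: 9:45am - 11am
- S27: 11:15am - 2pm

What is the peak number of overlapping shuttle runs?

2

Sweep the timeline, counting +1 at each start and −1 at each end (ends before starts at a tie):
9:45am start S26 → 1
11am end S26 → 0
11:15am start S27 → 1
12:45pm start S28 → 2
2pm end S27 → 1
2pm end S28 → 0
2:45pm start S29 → 1
4:45pm end S29 → 0
6:15pm start S30 → 1
7:30pm end S30 → 0
Peak is 2, at 12:45pm (S27, S28).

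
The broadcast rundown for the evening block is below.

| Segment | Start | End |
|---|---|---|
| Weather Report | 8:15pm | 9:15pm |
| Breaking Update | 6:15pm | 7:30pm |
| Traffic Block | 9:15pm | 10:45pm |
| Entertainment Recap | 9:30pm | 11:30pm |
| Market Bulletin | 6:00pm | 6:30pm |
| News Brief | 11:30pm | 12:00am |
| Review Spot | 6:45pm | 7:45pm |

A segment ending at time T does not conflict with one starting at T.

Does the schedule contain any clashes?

Yes

Sorted by start: Market Bulletin, Breaking Update, Review Spot, Weather Report, Traffic Block, Entertainment Recap, News Brief.
Breaking Update starts before Market Bulletin ends → Market Bulletin and Breaking Update overlap.
That's a conflict, so the schedule is not conflict-free.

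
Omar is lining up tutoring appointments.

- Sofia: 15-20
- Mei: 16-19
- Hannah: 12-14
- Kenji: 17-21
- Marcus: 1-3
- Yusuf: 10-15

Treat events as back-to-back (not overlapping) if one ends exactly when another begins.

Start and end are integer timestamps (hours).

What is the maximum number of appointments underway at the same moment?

Walk through starts and ends in time order (an end at T is processed before a start at T):
1 start Marcus → 1
3 end Marcus → 0
10 start Yusuf → 1
12 start Hannah → 2
14 end Hannah → 1
15 end Yusuf → 0
15 start Sofia → 1
16 start Mei → 2
17 start Kenji → 3
19 end Mei → 2
20 end Sofia → 1
21 end Kenji → 0
Peak is 3, at 17 (Kenji, Mei, Sofia).

3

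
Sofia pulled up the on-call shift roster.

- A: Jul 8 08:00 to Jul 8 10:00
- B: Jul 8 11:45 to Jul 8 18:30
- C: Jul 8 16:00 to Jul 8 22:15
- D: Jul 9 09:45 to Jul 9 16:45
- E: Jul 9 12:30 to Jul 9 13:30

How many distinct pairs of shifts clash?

2

Check each pair: they overlap iff neither finishes before the other starts.
Sorted by start: A, B, C, D, E.
B starts after A ends, so A has no further overlaps.
C starts before B ends → B and C overlap.
D starts after B ends, so B has no further overlaps.
D starts after C ends, so C has no further overlaps.
E starts before D ends → D and E overlap.
Overlapping pairs: B & C, D & E — 2 in total.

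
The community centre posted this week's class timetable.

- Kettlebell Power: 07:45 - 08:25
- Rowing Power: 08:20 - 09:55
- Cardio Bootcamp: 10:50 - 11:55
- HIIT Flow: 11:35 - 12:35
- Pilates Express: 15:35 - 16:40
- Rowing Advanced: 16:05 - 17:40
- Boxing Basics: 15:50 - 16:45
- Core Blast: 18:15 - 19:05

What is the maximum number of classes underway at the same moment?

3

Sweep the timeline, counting +1 at each start and −1 at each end (ends before starts at a tie):
07:45 start Kettlebell Power → 1
08:20 start Rowing Power → 2
08:25 end Kettlebell Power → 1
09:55 end Rowing Power → 0
10:50 start Cardio Bootcamp → 1
11:35 start HIIT Flow → 2
11:55 end Cardio Bootcamp → 1
12:35 end HIIT Flow → 0
15:35 start Pilates Express → 1
15:50 start Boxing Basics → 2
16:05 start Rowing Advanced → 3
16:40 end Pilates Express → 2
16:45 end Boxing Basics → 1
17:40 end Rowing Advanced → 0
18:15 start Core Blast → 1
19:05 end Core Blast → 0
Peak is 3, at 16:05 (Boxing Basics, Pilates Express, Rowing Advanced).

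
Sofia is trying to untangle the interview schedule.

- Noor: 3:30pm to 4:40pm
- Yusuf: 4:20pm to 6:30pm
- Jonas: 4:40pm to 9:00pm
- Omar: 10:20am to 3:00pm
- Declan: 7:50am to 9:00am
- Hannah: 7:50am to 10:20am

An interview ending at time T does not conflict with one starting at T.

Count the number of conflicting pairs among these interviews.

Two intervals overlap when each starts before the other ends.
Sorted by start: Declan, Hannah, Omar, Noor, Yusuf, Jonas.
Hannah starts before Declan ends → Declan and Hannah overlap.
Omar starts after Declan ends, so nothing later overlaps Declan either.
Omar starts exactly when Hannah ends (back-to-back, no overlap), so nothing later overlaps Hannah either.
Noor starts after Omar ends, so nothing later overlaps Omar either.
Yusuf starts before Noor ends → Noor and Yusuf overlap.
Jonas starts exactly when Noor ends (back-to-back, no overlap).
Jonas starts before Yusuf ends → Yusuf and Jonas overlap.
Overlapping pairs: Declan & Hannah, Jonas & Yusuf, Noor & Yusuf — 3 in total.

3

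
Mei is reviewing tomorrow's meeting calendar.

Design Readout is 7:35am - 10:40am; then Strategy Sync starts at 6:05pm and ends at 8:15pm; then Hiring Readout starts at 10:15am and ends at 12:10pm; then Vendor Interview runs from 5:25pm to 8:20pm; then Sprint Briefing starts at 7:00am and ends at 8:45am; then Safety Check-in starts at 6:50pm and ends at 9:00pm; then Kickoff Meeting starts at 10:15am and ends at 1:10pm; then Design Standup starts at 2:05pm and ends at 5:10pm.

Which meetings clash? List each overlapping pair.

Design Readout & Hiring Readout, Design Readout & Kickoff Meeting, Design Readout & Sprint Briefing, Hiring Readout & Kickoff Meeting, Safety Check-in & Strategy Sync, Safety Check-in & Vendor Interview, Strategy Sync & Vendor Interview

Sorted by start: Sprint Briefing, Design Readout, Kickoff Meeting, Hiring Readout, Design Standup, Vendor Interview, Strategy Sync, Safety Check-in.
Design Readout starts before Sprint Briefing ends → Sprint Briefing and Design Readout overlap.
Kickoff Meeting starts after Sprint Briefing ends; Sprint Briefing is clear from here.
Kickoff Meeting starts before Design Readout ends → Design Readout and Kickoff Meeting overlap.
Hiring Readout starts before Design Readout ends → Design Readout and Hiring Readout overlap.
Design Standup starts after Design Readout ends; Design Readout is clear from here.
Hiring Readout starts before Kickoff Meeting ends → Kickoff Meeting and Hiring Readout overlap.
Design Standup starts after Kickoff Meeting ends; Kickoff Meeting is clear from here.
Design Standup starts after Hiring Readout ends; Hiring Readout is clear from here.
Vendor Interview starts after Design Standup ends; Design Standup is clear from here.
Strategy Sync starts before Vendor Interview ends → Vendor Interview and Strategy Sync overlap.
Safety Check-in starts before Vendor Interview ends → Vendor Interview and Safety Check-in overlap.
Safety Check-in starts before Strategy Sync ends → Strategy Sync and Safety Check-in overlap.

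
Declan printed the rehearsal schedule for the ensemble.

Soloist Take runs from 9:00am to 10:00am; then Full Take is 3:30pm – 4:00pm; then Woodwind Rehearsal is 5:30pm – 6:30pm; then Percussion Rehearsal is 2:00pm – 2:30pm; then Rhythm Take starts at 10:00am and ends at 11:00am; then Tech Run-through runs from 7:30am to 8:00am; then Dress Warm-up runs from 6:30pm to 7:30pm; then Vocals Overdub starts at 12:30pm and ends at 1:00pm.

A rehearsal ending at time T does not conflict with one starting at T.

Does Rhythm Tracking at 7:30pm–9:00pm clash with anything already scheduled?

Tech Run-through: ends 8:00am at or before Rhythm Tracking starts 7:30pm → clear.
Soloist Take: ends 10:00am at or before Rhythm Tracking starts 7:30pm → clear.
Rhythm Take: ends 11:00am at or before Rhythm Tracking starts 7:30pm → clear.
Vocals Overdub: ends 1:00pm at or before Rhythm Tracking starts 7:30pm → clear.
Percussion Rehearsal: ends 2:30pm at or before Rhythm Tracking starts 7:30pm → clear.
Full Take: ends 4:00pm at or before Rhythm Tracking starts 7:30pm → clear.
Woodwind Rehearsal: ends 6:30pm at or before Rhythm Tracking starts 7:30pm → clear.
Dress Warm-up: ends 7:30pm at or before Rhythm Tracking starts 7:30pm → clear.

No — it doesn't clash with anything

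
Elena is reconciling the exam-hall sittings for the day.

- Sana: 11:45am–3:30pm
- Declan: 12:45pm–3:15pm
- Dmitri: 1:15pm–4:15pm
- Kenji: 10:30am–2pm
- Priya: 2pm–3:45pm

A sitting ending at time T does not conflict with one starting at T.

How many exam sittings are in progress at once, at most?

Sweep the timeline, counting +1 at each start and −1 at each end (ends before starts at a tie):
10:30am start Kenji → 1
11:45am start Sana → 2
12:45pm start Declan → 3
1:15pm start Dmitri → 4
2pm end Kenji → 3
2pm start Priya → 4
3:15pm end Declan → 3
3:30pm end Sana → 2
3:45pm end Priya → 1
4:15pm end Dmitri → 0
Peak is 4, at 1:15pm (Declan, Dmitri, Kenji, Sana).

4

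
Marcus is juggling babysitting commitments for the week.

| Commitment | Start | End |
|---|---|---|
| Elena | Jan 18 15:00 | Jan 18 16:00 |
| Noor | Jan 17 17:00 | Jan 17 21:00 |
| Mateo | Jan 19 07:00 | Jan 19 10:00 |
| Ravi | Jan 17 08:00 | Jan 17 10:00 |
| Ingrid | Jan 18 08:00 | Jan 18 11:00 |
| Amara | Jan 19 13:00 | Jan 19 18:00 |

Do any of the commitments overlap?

No

Sorted by start: Ravi, Noor, Ingrid, Elena, Mateo, Amara.
Noor starts after Ravi ends, so Ravi has no further overlaps.
Ingrid starts after Noor ends, so Noor has no further overlaps.
Elena starts after Ingrid ends, so Ingrid has no further overlaps.
Mateo starts after Elena ends, so Elena has no further overlaps.
Amara starts after Mateo ends.
Every pair is clear; the schedule has no overlaps.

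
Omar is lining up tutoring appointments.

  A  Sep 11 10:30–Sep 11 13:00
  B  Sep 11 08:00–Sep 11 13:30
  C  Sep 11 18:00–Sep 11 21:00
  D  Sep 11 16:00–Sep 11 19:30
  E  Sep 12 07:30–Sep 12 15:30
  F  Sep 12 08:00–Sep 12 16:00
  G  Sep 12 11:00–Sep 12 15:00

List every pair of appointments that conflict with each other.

Sorted by start: B, A, D, C, E, F, G.
A starts before B ends → B and A overlap.
D starts after B ends — done with B.
D starts after A ends — done with A.
C starts before D ends → D and C overlap.
E starts after D ends — done with D.
E starts after C ends — done with C.
F starts before E ends → E and F overlap.
G starts before E ends → E and G overlap.
G starts before F ends → F and G overlap.

A & B, C & D, E & F, E & G, F & G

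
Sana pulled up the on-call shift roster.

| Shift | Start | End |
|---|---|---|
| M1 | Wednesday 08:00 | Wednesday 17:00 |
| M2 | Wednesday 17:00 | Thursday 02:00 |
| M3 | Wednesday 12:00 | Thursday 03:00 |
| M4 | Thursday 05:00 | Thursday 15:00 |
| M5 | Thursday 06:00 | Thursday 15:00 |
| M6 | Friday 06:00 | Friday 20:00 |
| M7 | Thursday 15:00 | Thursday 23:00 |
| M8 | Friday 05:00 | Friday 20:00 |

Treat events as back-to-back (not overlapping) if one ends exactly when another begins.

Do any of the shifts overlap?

Yes

Sorted by start: M1, M3, M2, M4, M5, M7, M8, M6.
M3 starts before M1 ends → M1 and M3 overlap.
That's a conflict, so the schedule is not conflict-free.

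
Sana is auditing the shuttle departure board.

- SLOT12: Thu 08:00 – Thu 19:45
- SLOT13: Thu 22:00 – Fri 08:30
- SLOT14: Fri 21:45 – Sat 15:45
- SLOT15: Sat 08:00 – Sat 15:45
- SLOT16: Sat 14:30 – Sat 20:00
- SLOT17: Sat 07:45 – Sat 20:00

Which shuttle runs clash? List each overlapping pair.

Sorted by start: SLOT12, SLOT13, SLOT14, SLOT17, SLOT15, SLOT16.
SLOT13 starts after SLOT12 ends, so nothing later overlaps SLOT12 either.
SLOT14 starts after SLOT13 ends, so nothing later overlaps SLOT13 either.
SLOT17 starts before SLOT14 ends → SLOT14 and SLOT17 overlap.
SLOT15 starts before SLOT14 ends → SLOT14 and SLOT15 overlap.
SLOT16 starts before SLOT14 ends → SLOT14 and SLOT16 overlap.
SLOT15 starts before SLOT17 ends → SLOT17 and SLOT15 overlap.
SLOT16 starts before SLOT17 ends → SLOT17 and SLOT16 overlap.
SLOT16 starts before SLOT15 ends → SLOT15 and SLOT16 overlap.

SLOT14 & SLOT15, SLOT14 & SLOT16, SLOT14 & SLOT17, SLOT15 & SLOT16, SLOT15 & SLOT17, SLOT16 & SLOT17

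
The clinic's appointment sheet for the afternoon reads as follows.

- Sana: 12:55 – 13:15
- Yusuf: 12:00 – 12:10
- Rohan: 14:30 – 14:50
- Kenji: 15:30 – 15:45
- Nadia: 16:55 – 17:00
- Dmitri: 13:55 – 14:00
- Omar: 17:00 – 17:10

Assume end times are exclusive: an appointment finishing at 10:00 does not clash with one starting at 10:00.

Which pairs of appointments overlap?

no overlapping pairs

Check each pair: they overlap iff neither finishes before the other starts.
Sorted by start: Yusuf, Sana, Dmitri, Rohan, Kenji, Nadia, Omar.
Sana starts after Yusuf ends; Yusuf is clear from here.
Dmitri starts after Sana ends; Sana is clear from here.
Rohan starts after Dmitri ends; Dmitri is clear from here.
Kenji starts after Rohan ends; Rohan is clear from here.
Nadia starts after Kenji ends; Kenji is clear from here.
Omar starts exactly when Nadia ends (back-to-back, no overlap).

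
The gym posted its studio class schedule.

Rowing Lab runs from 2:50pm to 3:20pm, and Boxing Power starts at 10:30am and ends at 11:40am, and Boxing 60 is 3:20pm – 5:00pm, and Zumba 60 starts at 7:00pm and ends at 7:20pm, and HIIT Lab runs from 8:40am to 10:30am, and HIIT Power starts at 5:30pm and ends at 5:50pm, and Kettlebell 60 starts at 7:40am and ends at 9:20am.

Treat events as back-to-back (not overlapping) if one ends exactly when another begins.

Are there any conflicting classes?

Yes

Sorted by start: Kettlebell 60, HIIT Lab, Boxing Power, Rowing Lab, Boxing 60, HIIT Power, Zumba 60.
HIIT Lab starts before Kettlebell 60 ends → Kettlebell 60 and HIIT Lab overlap.
That's a conflict, so the schedule is not conflict-free.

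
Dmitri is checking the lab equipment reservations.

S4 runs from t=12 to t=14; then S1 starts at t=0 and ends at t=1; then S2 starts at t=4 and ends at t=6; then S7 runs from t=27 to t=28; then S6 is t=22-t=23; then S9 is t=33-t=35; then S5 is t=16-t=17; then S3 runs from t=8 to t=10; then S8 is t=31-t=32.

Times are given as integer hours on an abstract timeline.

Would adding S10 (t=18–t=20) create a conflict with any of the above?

No — it doesn't clash with anything

S1: ends t=1 at or before S10 starts t=18 → clear.
S2: ends t=6 at or before S10 starts t=18 → clear.
S3: ends t=10 at or before S10 starts t=18 → clear.
S4: ends t=14 at or before S10 starts t=18 → clear.
S5: ends t=17 at or before S10 starts t=18 → clear.
S6: starts t=22 at or after S10 ends t=20 → clear.
S7: starts t=27 at or after S10 ends t=20 → clear.
S8: starts t=31 at or after S10 ends t=20 → clear.
S9: starts t=33 at or after S10 ends t=20 → clear.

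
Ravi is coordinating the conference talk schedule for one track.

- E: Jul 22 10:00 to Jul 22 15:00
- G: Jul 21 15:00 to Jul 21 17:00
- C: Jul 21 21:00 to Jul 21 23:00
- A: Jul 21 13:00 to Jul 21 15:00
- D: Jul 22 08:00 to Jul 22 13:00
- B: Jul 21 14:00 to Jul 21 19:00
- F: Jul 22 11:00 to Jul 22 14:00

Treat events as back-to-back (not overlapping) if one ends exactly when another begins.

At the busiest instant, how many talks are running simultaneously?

Sweep the timeline, counting +1 at each start and −1 at each end (ends before starts at a tie):
Jul 21 13:00 start A → 1
Jul 21 14:00 start B → 2
Jul 21 15:00 end A → 1
Jul 21 15:00 start G → 2
Jul 21 17:00 end G → 1
Jul 21 19:00 end B → 0
Jul 21 21:00 start C → 1
Jul 21 23:00 end C → 0
Jul 22 08:00 start D → 1
Jul 22 10:00 start E → 2
Jul 22 11:00 start F → 3
Jul 22 13:00 end D → 2
Jul 22 14:00 end F → 1
Jul 22 15:00 end E → 0
Peak is 3, at Jul 22 11:00 (D, E, F).

3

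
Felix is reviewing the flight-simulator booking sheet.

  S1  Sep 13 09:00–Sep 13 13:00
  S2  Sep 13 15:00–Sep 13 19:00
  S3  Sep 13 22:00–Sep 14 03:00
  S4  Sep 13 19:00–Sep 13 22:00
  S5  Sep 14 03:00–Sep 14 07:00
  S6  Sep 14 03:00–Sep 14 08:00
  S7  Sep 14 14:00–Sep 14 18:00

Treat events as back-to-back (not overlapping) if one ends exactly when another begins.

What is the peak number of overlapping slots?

2

Walk through starts and ends in time order (an end at T is processed before a start at T):
Sep 13 09:00 start S1 → 1
Sep 13 13:00 end S1 → 0
Sep 13 15:00 start S2 → 1
Sep 13 19:00 end S2 → 0
Sep 13 19:00 start S4 → 1
Sep 13 22:00 end S4 → 0
Sep 13 22:00 start S3 → 1
Sep 14 03:00 end S3 → 0
Sep 14 03:00 start S5 → 1
Sep 14 03:00 start S6 → 2
Sep 14 07:00 end S5 → 1
Sep 14 08:00 end S6 → 0
Sep 14 14:00 start S7 → 1
Sep 14 18:00 end S7 → 0
Peak is 2, at Sep 14 03:00 (S5, S6).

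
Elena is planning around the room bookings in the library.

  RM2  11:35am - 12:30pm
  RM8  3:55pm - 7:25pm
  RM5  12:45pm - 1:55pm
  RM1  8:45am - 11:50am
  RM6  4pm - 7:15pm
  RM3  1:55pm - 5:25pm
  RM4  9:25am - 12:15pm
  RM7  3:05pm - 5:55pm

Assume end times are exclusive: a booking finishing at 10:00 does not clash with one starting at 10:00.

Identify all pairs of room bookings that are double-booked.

RM1 & RM2, RM1 & RM4, RM2 & RM4, RM3 & RM6, RM3 & RM7, RM3 & RM8, RM6 & RM7, RM6 & RM8, RM7 & RM8

Sorted by start: RM1, RM4, RM2, RM5, RM3, RM7, RM8, RM6.
RM4 starts before RM1 ends → RM1 and RM4 overlap.
RM2 starts before RM1 ends → RM1 and RM2 overlap.
RM5 starts after RM1 ends, so nothing later overlaps RM1 either.
RM2 starts before RM4 ends → RM4 and RM2 overlap.
RM5 starts after RM4 ends, so nothing later overlaps RM4 either.
RM5 starts after RM2 ends, so nothing later overlaps RM2 either.
RM3 starts exactly when RM5 ends (back-to-back, no overlap), so nothing later overlaps RM5 either.
RM7 starts before RM3 ends → RM3 and RM7 overlap.
RM8 starts before RM3 ends → RM3 and RM8 overlap.
RM6 starts before RM3 ends → RM3 and RM6 overlap.
RM8 starts before RM7 ends → RM7 and RM8 overlap.
RM6 starts before RM7 ends → RM7 and RM6 overlap.
RM6 starts before RM8 ends → RM8 and RM6 overlap.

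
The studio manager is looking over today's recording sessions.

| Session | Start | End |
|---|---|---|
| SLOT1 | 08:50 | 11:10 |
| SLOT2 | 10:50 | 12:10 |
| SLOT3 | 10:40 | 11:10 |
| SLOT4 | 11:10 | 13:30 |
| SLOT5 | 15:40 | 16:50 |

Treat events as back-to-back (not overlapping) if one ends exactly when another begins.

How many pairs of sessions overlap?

Sorted by start: SLOT1, SLOT3, SLOT2, SLOT4, SLOT5.
SLOT3 starts before SLOT1 ends → SLOT1 and SLOT3 overlap.
SLOT2 starts before SLOT1 ends → SLOT1 and SLOT2 overlap.
SLOT4 starts exactly when SLOT1 ends (back-to-back, no overlap); SLOT1 is clear from here.
SLOT2 starts before SLOT3 ends → SLOT3 and SLOT2 overlap.
SLOT4 starts exactly when SLOT3 ends (back-to-back, no overlap); SLOT3 is clear from here.
SLOT4 starts before SLOT2 ends → SLOT2 and SLOT4 overlap.
SLOT5 starts after SLOT2 ends.
SLOT5 starts after SLOT4 ends.
Overlapping pairs: SLOT1 & SLOT2, SLOT1 & SLOT3, SLOT2 & SLOT3, SLOT2 & SLOT4 — 4 in total.

4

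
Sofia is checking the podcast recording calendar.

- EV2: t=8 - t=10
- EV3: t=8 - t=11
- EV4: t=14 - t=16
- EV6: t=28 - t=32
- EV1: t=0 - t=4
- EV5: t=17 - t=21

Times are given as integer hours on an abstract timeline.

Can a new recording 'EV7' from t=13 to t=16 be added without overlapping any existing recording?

EV1: ends t=4 at or before EV7 starts t=13 → clear.
EV2: ends t=10 at or before EV7 starts t=13 → clear.
EV3: ends t=11 at or before EV7 starts t=13 → clear.
EV4: starts t=14 before EV7 ends t=16, and ends t=16 after EV7 starts t=13 → overlap.
EV5: starts t=17 at or after EV7 ends t=16 → clear.
EV6: starts t=28 at or after EV7 ends t=16 → clear.
EV7 overlaps EV4.

No — it overlaps EV4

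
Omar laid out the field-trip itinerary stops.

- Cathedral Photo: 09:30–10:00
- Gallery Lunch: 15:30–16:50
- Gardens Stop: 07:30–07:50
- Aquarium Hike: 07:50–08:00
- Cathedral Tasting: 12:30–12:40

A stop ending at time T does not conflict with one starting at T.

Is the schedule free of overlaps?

Sorted by start: Gardens Stop, Aquarium Hike, Cathedral Photo, Cathedral Tasting, Gallery Lunch.
Aquarium Hike starts exactly when Gardens Stop ends (back-to-back, no overlap), so nothing later overlaps Gardens Stop either.
Cathedral Photo starts after Aquarium Hike ends, so nothing later overlaps Aquarium Hike either.
Cathedral Tasting starts after Cathedral Photo ends, so nothing later overlaps Cathedral Photo either.
Gallery Lunch starts after Cathedral Tasting ends.
Every pair is clear; the schedule has no overlaps.

Yes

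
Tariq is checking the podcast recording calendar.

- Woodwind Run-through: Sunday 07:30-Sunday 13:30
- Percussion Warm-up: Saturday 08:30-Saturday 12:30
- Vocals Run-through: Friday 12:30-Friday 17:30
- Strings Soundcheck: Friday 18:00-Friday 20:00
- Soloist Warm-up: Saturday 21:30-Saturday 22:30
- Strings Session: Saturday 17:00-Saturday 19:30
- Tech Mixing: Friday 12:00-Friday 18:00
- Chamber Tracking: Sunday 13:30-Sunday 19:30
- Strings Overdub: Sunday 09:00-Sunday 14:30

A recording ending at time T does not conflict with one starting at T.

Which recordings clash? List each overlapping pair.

Sorted by start: Tech Mixing, Vocals Run-through, Strings Soundcheck, Percussion Warm-up, Strings Session, Soloist Warm-up, Woodwind Run-through, Strings Overdub, Chamber Tracking.
Vocals Run-through starts before Tech Mixing ends → Tech Mixing and Vocals Run-through overlap.
Strings Soundcheck starts exactly when Tech Mixing ends (back-to-back, no overlap); Tech Mixing is clear from here.
Strings Soundcheck starts after Vocals Run-through ends; Vocals Run-through is clear from here.
Percussion Warm-up starts after Strings Soundcheck ends; Strings Soundcheck is clear from here.
Strings Session starts after Percussion Warm-up ends; Percussion Warm-up is clear from here.
Soloist Warm-up starts after Strings Session ends; Strings Session is clear from here.
Woodwind Run-through starts after Soloist Warm-up ends; Soloist Warm-up is clear from here.
Strings Overdub starts before Woodwind Run-through ends → Woodwind Run-through and Strings Overdub overlap.
Chamber Tracking starts exactly when Woodwind Run-through ends (back-to-back, no overlap).
Chamber Tracking starts before Strings Overdub ends → Strings Overdub and Chamber Tracking overlap.

Chamber Tracking & Strings Overdub, Strings Overdub & Woodwind Run-through, Tech Mixing & Vocals Run-through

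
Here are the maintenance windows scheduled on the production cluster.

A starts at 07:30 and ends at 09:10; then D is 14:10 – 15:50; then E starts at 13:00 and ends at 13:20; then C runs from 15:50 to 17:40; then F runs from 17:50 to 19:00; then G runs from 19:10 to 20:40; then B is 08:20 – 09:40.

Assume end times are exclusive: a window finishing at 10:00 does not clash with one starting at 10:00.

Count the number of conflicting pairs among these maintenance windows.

Check each pair: they overlap iff neither finishes before the other starts.
Sorted by start: A, B, E, D, C, F, G.
B starts before A ends → A and B overlap.
E starts after A ends, so nothing later overlaps A either.
E starts after B ends, so nothing later overlaps B either.
D starts after E ends, so nothing later overlaps E either.
C starts exactly when D ends (back-to-back, no overlap), so nothing later overlaps D either.
F starts after C ends, so nothing later overlaps C either.
G starts after F ends.
Overlapping pairs: A & B — 1 in total.

1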